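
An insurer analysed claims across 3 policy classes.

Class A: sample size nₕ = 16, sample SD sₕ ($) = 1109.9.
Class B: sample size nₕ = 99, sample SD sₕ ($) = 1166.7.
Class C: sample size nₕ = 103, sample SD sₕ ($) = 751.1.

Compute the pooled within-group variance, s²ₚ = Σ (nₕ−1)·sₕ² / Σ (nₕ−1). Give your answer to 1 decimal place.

A: (16−1)·1109.9² = 15·1231878.01 = 18478170.15
B: (99−1)·1166.7² = 98·1361188.89 = 133396511.22
C: (103−1)·751.1² = 102·564151.21 = 57543423.42
Numerator = 209418104.79; denominator = Σ(nₕ−1) = 215.
s²ₚ = 209418104.79/215 = 974037.697... → 974037.7.

974037.7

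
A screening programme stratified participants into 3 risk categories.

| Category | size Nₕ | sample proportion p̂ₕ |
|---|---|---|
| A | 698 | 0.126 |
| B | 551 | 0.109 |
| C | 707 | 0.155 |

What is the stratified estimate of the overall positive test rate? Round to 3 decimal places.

Wₕ = Nₕ/N with N = 1956: 0.3569, 0.2817, 0.3615.
p̂_st = 0.3569·0.126 + 0.2817·0.109 + 0.3615·0.155 ≈ 0.13169... → 0.132.

0.132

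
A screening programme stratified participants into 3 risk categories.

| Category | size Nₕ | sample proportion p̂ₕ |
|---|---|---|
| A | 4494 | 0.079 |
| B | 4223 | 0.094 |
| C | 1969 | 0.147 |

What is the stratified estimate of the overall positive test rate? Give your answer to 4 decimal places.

N = 4494 + 4223 + 1969 = 10686.
Overall proportion = Σ (Nₕ/N)·p̂ₕ.
Σ Nₕp̂ₕ = 355.026 + 396.962 + 289.443 = 1041.431.
1041.431 / 10686 = 0.097458... → 0.0975.

0.0975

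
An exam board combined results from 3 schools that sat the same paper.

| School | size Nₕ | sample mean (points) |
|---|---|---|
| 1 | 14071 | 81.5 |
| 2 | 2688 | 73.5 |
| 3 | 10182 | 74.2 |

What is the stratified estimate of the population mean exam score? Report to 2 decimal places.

N = 26941; weights Wₕ = Nₕ/N = (0.5223, 0.0998, 0.3779).
x̄_st = Σ Wₕ·x̄ₕ = 0.5223·81.5 + 0.0998·73.5 + 0.3779·74.2 ≈ 77.9429...
→ 77.94.

77.94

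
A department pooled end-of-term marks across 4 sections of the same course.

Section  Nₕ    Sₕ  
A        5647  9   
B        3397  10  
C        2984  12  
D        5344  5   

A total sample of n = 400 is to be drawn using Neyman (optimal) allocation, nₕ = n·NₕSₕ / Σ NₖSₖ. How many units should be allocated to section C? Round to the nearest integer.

97

Σ NₕSₕ = 5647·9 + 3397·10 + 2984·12 + 5344·5 = 147321.
Share for C: 35808/147321 = 0.24306.
n_C = 400 × 0.24306 = 97.224... → 97.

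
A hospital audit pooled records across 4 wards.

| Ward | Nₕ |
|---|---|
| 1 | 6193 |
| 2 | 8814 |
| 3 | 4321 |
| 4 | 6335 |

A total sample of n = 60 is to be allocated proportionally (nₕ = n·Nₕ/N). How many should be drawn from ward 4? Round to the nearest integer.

15

Share of ward 4 = 6335/25663 = 0.24685.
Allocate 60 × 0.24685 = 14.811... → 15.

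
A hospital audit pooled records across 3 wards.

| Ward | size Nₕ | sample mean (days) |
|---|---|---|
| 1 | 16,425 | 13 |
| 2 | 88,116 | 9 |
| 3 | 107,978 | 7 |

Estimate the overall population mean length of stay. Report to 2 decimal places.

N = 16425 + 88116 + 107978 = 212519.
The stratified mean weights each stratum mean by its population share Nₕ/N.
Σ Nₕx̄ₕ = 16425·13 + 88116·9 + 107978·7 = 213525 + 793044 + 755846 = 1762415.
Divide by N: 1762415 / 212519 = 8.2930... → 8.29.

8.29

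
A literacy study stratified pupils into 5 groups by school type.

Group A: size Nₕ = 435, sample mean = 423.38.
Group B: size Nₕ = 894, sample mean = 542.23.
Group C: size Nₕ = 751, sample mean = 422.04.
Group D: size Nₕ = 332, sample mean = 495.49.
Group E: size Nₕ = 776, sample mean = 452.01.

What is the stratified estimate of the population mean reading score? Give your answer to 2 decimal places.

N = 435 + 894 + 751 + 332 + 776 = 3188.
The stratified mean weights each stratum mean by its population share Nₕ/N.
Σ Nₕx̄ₕ = 435·423.38 + 894·542.23 + 751·422.04 + 332·495.49 + 776·452.01 = 184170.3 + 484753.62 + 316952.04 + 164502.68 + 350759.76 = 1501138.4.
Divide by N: 1501138.4 / 3188 = 470.8715... → 470.87.

470.87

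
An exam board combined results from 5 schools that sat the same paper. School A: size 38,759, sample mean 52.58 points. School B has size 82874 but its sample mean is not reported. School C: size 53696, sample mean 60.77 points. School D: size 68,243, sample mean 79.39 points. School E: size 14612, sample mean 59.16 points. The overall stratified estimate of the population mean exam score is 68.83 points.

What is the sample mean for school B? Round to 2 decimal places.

74.66

Σ Nₕx̄ₕ = N·μ, so 82874·x̄_B = 258184·68.83 − (38759·52.58 + 53696·60.77 + 68243·79.39 + 14612·59.16).
= 17770804.72 − 11583311.83 = 6187492.89.
x̄_B = 6187492.89 / 82874 = 74.6614... → 74.66.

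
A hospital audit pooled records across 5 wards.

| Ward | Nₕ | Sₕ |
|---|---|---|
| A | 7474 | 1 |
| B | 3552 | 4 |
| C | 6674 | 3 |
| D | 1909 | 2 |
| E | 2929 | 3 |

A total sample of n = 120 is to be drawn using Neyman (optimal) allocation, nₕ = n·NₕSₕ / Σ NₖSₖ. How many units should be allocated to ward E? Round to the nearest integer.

A: NₕSₕ = 7474·1 = 7474
B: NₕSₕ = 3552·4 = 14208
C: NₕSₕ = 6674·3 = 20022
D: NₕSₕ = 1909·2 = 3818
E: NₕSₕ = 2929·3 = 8787
Σ NₕSₕ = 54309.
n_E = 120·8787/54309 = 19.416... → 19.

19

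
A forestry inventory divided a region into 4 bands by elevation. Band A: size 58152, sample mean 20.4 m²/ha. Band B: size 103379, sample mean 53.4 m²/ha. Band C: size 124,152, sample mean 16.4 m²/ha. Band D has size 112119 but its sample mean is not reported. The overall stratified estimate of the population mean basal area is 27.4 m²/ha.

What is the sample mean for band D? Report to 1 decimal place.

19.2

N = 58152 + 103379 + 124152 + 112119 = 397802.
Overall total = μ·N = 27.4·397802 = 10899774.8.
Subtract the known strata: 58152·20.4 + 103379·53.4 + 124152·16.4 = 8742832.2.
Remaining total for band D: 10899774.8 − 8742832.2 = 2156942.6.
Divide by its size: 2156942.6 / 112119 = 19.238... → 19.2.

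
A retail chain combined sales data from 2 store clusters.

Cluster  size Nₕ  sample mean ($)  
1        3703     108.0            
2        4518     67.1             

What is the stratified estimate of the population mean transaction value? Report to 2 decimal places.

N = 3703 + 4518 = 8221.
Weight each subgroup mean by Nₕ/N and sum.
Σ Nₕx̄ₕ = 3703·108.0 + 4518·67.1 = 399924 + 303157.8 = 703081.8.
Divide by N: 703081.8 / 8221 = 85.5227... → 85.52.

85.52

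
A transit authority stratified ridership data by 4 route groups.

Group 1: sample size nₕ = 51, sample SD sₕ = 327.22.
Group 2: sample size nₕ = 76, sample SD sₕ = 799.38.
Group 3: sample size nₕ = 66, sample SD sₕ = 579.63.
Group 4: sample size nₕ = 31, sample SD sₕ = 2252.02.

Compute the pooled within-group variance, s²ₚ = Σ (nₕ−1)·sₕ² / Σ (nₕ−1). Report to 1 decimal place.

1: (51−1)·327.22² = 50·107072.9284 = 5353646.42
2: (76−1)·799.38² = 75·639008.3844 = 47925628.83
3: (66−1)·579.63² = 65·335970.9369 = 21838110.8985
4: (31−1)·2252.02² = 30·5071594.0804 = 152147822.412
Numerator = 227265208.5605; denominator = Σ(nₕ−1) = 220.
s²ₚ = 227265208.5605/220 = 1033023.675... → 1033023.7.

1033023.7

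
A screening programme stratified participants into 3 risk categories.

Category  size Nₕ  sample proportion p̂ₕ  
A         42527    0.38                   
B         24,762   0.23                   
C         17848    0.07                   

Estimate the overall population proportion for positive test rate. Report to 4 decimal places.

0.2714

Wₕ = Nₕ/N with N = 85137: 0.4995, 0.2908, 0.2096.
p̂_st = 0.4995·0.38 + 0.2908·0.23 + 0.2096·0.07 ≈ 0.271385... → 0.2714.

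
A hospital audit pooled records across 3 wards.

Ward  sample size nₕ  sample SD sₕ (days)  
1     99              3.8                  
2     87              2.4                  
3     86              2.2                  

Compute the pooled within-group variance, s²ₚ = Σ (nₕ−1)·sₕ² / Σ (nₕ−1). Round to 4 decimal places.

8.6315

Degrees of freedom: 98 + 86 + 85 = 269.
Σ(nₕ−1)sₕ² = 98·14.44 + 86·5.76 + 85·4.84 = 2321.88.
s²ₚ = 2321.88 / 269 = 8.631524... → 8.6315.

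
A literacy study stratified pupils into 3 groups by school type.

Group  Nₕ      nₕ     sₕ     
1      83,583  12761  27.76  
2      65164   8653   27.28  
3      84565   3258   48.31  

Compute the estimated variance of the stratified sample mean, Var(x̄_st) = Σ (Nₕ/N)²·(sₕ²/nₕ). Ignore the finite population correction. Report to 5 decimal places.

N = 233312; Wₕ = Nₕ/N.
group 1: (83583/233312)²·27.76²/12761 = 0.00775025
group 2: (65164/233312)²·27.28²/8653 = 0.00670909
group 3: (84565/233312)²·48.31²/3258 = 0.09410878
Sum = 0.10856812 → 0.10857.

0.10857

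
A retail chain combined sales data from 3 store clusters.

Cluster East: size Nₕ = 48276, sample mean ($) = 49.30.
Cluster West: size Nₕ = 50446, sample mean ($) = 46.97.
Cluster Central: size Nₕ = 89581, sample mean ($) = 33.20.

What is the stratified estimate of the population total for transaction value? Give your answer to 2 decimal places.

Estimate total by summing Nₕ·x̄ₕ over strata.
48276·49.30 + 50446·46.97 + 89581·33.20 = 2380006.8 + 2369448.62 + 2974089.2 = 7723544.62.

7723544.62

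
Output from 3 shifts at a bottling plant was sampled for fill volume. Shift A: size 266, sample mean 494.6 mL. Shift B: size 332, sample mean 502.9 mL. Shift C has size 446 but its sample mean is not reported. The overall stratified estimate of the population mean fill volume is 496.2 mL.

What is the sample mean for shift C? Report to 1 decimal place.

492.2

N = 266 + 332 + 446 = 1044.
Overall total = μ·N = 496.2·1044 = 518032.8.
Subtract the known strata: 266·494.6 + 332·502.9 = 298526.4.
Remaining total for shift C: 518032.8 − 298526.4 = 219506.4.
Divide by its size: 219506.4 / 446 = 492.167... → 492.2.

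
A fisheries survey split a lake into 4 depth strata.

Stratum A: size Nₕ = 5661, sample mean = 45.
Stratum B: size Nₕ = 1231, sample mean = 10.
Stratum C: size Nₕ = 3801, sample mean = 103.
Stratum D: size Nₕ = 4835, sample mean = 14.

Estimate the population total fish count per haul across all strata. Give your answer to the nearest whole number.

A: 5661·45 = 254745
B: 1231·10 = 12310
C: 3801·103 = 391503
D: 4835·14 = 67690
τ̂ = Σ Nₕx̄ₕ = 726248.

726248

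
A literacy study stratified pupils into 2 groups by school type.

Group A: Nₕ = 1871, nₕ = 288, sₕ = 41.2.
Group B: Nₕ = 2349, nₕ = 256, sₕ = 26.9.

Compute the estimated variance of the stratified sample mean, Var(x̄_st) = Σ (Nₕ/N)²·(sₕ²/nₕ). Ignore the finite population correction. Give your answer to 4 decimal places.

2.0344

N = 4220. Term for each stratum: Wₕ²sₕ²/nₕ.
Var(x̄_st) = 1.1585762 + 0.8758016 = 2.0343778 → 2.0344.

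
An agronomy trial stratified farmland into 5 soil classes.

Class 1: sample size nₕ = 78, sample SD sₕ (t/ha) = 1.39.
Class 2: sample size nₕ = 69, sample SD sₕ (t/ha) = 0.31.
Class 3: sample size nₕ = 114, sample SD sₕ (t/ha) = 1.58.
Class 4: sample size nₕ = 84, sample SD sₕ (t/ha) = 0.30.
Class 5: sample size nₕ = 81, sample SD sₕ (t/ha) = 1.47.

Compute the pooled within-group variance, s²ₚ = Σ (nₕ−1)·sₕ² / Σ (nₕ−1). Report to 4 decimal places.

Degrees of freedom: 77 + 68 + 113 + 83 + 80 = 421.
Σ(nₕ−1)sₕ² = 77·1.9321 + 68·0.0961 + 113·2.4964 + 83·0.09 + 80·2.1609 = 617.7417.
s²ₚ = 617.7417 / 421 = 1.467320... → 1.4673.

1.4673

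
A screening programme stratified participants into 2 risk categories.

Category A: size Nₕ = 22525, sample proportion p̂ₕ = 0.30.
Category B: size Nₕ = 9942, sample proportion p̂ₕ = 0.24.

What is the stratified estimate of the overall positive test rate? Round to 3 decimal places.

0.282

Wₕ = Nₕ/N with N = 32467: 0.6938, 0.3062.
p̂_st = 0.6938·0.30 + 0.3062·0.24 ≈ 0.28163... → 0.282.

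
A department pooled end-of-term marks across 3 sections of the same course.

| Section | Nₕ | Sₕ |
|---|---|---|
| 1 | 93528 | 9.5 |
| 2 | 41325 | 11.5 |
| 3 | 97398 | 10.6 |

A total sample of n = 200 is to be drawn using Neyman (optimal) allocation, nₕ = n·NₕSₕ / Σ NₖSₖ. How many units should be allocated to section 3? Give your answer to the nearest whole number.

86

1: NₕSₕ = 93528·9.5 = 888516
2: NₕSₕ = 41325·11.5 = 475237.5
3: NₕSₕ = 97398·10.6 = 1032418.8
Σ NₕSₕ = 2396172.3.
n_3 = 200·1032418.8/2396172.3 = 86.172... → 86.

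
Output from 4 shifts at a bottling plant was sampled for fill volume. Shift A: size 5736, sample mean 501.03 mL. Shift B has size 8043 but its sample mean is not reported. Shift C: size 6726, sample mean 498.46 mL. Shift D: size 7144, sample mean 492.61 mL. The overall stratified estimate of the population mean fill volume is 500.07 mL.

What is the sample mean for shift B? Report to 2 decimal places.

507.36

N = 5736 + 8043 + 6726 + 7144 = 27649.
Overall total = μ·N = 500.07·27649 = 13826435.43.
Subtract the known strata: 5736·501.03 + 6726·498.46 + 7144·492.61 = 9745755.88.
Remaining total for shift B: 13826435.43 − 9745755.88 = 4080679.55.
Divide by its size: 4080679.55 / 8043 = 507.3579... → 507.36.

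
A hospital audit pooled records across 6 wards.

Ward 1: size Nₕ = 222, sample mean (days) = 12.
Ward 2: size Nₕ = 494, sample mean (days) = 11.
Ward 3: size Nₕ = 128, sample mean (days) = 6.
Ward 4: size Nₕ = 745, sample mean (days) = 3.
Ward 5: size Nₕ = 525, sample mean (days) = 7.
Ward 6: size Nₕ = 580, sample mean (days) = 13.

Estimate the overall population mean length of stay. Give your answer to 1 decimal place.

N = 2694; weights Wₕ = Nₕ/N = (0.0824, 0.1834, 0.0475, 0.2765, 0.1949, 0.2153).
x̄_st = Σ Wₕ·x̄ₕ = 0.0824·12 + 0.1834·11 + 0.0475·6 + 0.2765·3 + 0.1949·7 + 0.2153·13 ≈ 8.284...
→ 8.3.

8.3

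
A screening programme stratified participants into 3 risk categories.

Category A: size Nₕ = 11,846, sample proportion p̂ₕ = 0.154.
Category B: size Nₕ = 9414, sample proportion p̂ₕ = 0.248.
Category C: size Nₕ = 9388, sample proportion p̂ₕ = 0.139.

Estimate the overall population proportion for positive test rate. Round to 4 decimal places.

0.1783

N = 11846 + 9414 + 9388 = 30648.
Overall proportion = Σ (Nₕ/N)·p̂ₕ.
Σ Nₕp̂ₕ = 1824.284 + 2334.672 + 1304.932 = 5463.888.
5463.888 / 30648 = 0.178279... → 0.1783.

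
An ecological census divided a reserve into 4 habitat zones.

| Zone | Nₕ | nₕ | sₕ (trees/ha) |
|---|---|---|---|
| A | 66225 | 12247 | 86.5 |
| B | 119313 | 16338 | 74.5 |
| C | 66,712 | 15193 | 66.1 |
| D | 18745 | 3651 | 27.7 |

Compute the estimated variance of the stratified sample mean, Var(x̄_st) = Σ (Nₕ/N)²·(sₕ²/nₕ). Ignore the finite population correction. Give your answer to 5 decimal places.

N = 270995; Wₕ = Nₕ/N.
zone A: (66225/270995)²·86.5²/12247 = 0.03648580
zone B: (119313/270995)²·74.5²/16338 = 0.06585165
zone C: (66712/270995)²·66.1²/15193 = 0.01742789
zone D: (18745/270995)²·27.7²/3651 = 0.00100553
Sum = 0.12077087 → 0.12077.

0.12077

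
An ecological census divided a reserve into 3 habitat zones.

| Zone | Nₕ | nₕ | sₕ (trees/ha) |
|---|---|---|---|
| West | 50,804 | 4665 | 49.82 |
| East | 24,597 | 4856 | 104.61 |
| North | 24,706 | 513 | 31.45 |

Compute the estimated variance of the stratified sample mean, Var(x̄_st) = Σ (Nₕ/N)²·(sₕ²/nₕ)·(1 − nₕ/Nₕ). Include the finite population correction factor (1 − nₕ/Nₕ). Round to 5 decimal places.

0.34864

N = 100107. Term for each stratum: Wₕ²sₕ²/nₕ·(1−nₕ/Nₕ).
Var(x̄_st) = 0.12444945 + 0.10919182 + 0.11499718 = 0.34863846 → 0.34864.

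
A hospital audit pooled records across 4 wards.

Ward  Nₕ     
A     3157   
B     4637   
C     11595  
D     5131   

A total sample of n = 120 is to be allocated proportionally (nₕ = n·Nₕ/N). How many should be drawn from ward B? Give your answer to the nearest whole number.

23

N = 3157 + 4637 + 11595 + 5131 = 24520.
n_B = 120·4637/24520 = 22.693... → 23.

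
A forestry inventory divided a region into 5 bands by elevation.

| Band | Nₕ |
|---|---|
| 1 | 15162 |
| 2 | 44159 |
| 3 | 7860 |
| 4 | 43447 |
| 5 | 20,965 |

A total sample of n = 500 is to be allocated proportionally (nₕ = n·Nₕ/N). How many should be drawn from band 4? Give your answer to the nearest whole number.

N = 15162 + 44159 + 7860 + 43447 + 20965 = 131593.
n_4 = 500·43447/131593 = 165.081... → 165.

165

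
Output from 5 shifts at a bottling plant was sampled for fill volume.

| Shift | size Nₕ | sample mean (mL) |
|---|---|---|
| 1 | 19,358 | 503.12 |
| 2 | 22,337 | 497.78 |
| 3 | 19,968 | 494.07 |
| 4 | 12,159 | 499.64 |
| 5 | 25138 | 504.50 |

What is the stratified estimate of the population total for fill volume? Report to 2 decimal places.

1: 19358·503.12 = 9739396.96
2: 22337·497.78 = 11118911.86
3: 19968·494.07 = 9865589.76
4: 12159·499.64 = 6075122.76
5: 25138·504.50 = 12682121
τ̂ = Σ Nₕx̄ₕ = 49481142.34.

49481142.34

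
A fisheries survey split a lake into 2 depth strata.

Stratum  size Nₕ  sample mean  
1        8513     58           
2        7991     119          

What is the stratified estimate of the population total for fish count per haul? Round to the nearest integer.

Estimate total by summing Nₕ·x̄ₕ over strata.
8513·58 + 7991·119 = 493754 + 950929 = 1444683.

1444683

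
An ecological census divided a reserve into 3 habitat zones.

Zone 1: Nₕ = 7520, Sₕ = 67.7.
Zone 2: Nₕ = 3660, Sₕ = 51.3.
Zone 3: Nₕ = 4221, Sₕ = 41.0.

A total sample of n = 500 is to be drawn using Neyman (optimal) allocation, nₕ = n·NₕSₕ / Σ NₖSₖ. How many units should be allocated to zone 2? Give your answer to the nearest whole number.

1: NₕSₕ = 7520·67.7 = 509104
2: NₕSₕ = 3660·51.3 = 187758
3: NₕSₕ = 4221·41.0 = 173061
Σ NₕSₕ = 869923.
n_2 = 500·187758/869923 = 107.916... → 108.

108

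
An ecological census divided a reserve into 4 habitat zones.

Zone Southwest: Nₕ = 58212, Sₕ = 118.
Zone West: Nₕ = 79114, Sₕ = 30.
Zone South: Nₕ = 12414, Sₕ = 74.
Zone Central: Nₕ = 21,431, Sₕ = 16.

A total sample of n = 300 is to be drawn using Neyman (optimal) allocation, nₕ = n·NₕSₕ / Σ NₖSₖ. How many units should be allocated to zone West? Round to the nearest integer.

Σ NₕSₕ = 58212·118 + 79114·30 + 12414·74 + 21431·16 = 10503968.
Share for West: 2373420/10503968 = 0.22595.
n_West = 300 × 0.22595 = 67.786... → 68.

68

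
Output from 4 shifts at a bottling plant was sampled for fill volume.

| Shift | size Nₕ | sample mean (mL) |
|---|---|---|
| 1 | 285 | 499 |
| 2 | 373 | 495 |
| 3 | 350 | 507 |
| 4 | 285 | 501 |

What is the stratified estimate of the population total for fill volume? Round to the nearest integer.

647085

1: 285·499 = 142215
2: 373·495 = 184635
3: 350·507 = 177450
4: 285·501 = 142785
τ̂ = Σ Nₕx̄ₕ = 647085.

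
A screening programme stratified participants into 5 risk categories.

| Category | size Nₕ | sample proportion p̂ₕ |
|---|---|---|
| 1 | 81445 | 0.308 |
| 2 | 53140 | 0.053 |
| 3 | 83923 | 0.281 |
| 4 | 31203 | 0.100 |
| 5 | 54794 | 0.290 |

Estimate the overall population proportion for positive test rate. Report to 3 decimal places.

N = 81445 + 53140 + 83923 + 31203 + 54794 = 304505.
Overall proportion = Σ (Nₕ/N)·p̂ₕ.
Σ Nₕp̂ₕ = 25085.06 + 2816.42 + 23582.363 + 3120.3 + 15890.26 = 70494.403.
70494.403 / 304505 = 0.23150... → 0.232.

0.232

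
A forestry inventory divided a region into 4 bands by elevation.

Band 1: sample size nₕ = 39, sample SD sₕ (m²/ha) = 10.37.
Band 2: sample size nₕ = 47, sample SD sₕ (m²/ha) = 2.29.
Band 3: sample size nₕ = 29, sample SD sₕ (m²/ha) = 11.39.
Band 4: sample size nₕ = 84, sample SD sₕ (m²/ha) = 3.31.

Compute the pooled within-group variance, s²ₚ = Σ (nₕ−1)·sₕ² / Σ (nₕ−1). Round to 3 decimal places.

45.485

1: (39−1)·10.37² = 38·107.5369 = 4086.4022
2: (47−1)·2.29² = 46·5.2441 = 241.2286
3: (29−1)·11.39² = 28·129.7321 = 3632.4988
4: (84−1)·3.31² = 83·10.9561 = 909.3563
Numerator = 8869.4859; denominator = Σ(nₕ−1) = 195.
s²ₚ = 8869.4859/195 = 45.48454... → 45.485.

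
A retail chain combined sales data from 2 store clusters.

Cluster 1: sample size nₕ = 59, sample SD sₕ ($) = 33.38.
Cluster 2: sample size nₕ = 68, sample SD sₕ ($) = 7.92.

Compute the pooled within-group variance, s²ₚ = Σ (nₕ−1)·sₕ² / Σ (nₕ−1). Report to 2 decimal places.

550.62

1: (59−1)·33.38² = 58·1114.2244 = 64625.0152
2: (68−1)·7.92² = 67·62.7264 = 4202.6688
Numerator = 68827.684; denominator = Σ(nₕ−1) = 125.
s²ₚ = 68827.684/125 = 550.6215... → 550.62.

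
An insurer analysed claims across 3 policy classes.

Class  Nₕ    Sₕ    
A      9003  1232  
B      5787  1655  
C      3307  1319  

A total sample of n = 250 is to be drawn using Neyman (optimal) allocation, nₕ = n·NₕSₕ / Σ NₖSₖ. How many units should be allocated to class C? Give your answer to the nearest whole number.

44

A: NₕSₕ = 9003·1232 = 11091696
B: NₕSₕ = 5787·1655 = 9577485
C: NₕSₕ = 3307·1319 = 4361933
Σ NₕSₕ = 25031114.
n_C = 250·4361933/25031114 = 43.565... → 44.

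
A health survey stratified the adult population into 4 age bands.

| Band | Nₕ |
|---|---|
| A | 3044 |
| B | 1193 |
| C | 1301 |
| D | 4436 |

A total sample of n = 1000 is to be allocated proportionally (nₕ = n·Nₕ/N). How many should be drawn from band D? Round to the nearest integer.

445

N = 3044 + 1193 + 1301 + 4436 = 9974.
n_D = 1000·4436/9974 = 444.756... → 445.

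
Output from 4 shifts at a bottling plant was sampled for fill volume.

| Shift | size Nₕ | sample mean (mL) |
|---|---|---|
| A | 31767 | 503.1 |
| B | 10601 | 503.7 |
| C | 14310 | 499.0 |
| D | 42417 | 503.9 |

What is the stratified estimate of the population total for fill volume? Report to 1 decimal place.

A: 31767·503.1 = 15981977.7
B: 10601·503.7 = 5339723.7
C: 14310·499.0 = 7140690
D: 42417·503.9 = 21373926.3
τ̂ = Σ Nₕx̄ₕ = 49836317.7.

49836317.7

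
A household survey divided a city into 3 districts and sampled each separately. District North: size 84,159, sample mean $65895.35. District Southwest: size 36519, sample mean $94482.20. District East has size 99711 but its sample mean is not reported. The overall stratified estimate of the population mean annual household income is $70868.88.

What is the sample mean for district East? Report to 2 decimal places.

66418.34

Σ Nₕx̄ₕ = N·μ, so 99711·x̄_East = 220389·70868.88 − (84159·65895.35 + 36519·94482.20).
= 15618721594.32 − 8996082222.45 = 6622639371.87.
x̄_East = 6622639371.87 / 99711 = 66418.3427... → 66418.34.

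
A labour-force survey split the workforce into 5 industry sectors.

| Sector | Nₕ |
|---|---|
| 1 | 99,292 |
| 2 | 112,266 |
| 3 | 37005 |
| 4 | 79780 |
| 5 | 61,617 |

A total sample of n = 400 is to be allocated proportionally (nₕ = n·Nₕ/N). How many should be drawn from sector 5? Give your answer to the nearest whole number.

N = 99292 + 112266 + 37005 + 79780 + 61617 = 389960.
n_5 = 400·61617/389960 = 63.203... → 63.

63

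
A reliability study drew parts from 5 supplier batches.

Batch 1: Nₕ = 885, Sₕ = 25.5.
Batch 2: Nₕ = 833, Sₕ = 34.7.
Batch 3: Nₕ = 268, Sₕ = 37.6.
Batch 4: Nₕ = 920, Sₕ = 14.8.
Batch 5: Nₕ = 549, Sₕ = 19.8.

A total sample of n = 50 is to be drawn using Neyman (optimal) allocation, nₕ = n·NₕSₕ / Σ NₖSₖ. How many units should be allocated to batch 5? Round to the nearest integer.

6

1: NₕSₕ = 885·25.5 = 22567.5
2: NₕSₕ = 833·34.7 = 28905.1
3: NₕSₕ = 268·37.6 = 10076.8
4: NₕSₕ = 920·14.8 = 13616
5: NₕSₕ = 549·19.8 = 10870.2
Σ NₕSₕ = 86035.6.
n_5 = 50·10870.2/86035.6 = 6.317... → 6.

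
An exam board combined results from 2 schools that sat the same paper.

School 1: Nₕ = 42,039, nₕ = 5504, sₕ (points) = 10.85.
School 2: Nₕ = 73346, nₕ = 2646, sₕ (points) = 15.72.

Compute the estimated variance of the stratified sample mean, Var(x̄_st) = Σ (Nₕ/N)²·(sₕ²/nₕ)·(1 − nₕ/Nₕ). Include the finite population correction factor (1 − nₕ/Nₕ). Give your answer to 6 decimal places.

N = 115385. Term for each stratum: Wₕ²sₕ²/nₕ·(1−nₕ/Nₕ).
Var(x̄_st) = 0.002467424 + 0.036375786 = 0.038843210 → 0.038843.

0.038843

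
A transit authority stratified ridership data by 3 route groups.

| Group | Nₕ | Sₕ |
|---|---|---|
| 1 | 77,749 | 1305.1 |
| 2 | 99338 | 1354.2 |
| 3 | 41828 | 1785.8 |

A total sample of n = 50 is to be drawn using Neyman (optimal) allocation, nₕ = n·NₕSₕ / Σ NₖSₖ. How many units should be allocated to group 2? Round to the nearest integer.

1: NₕSₕ = 77749·1305.1 = 101470219.9
2: NₕSₕ = 99338·1354.2 = 134523519.6
3: NₕSₕ = 41828·1785.8 = 74696442.4
Σ NₕSₕ = 310690181.9.
n_2 = 50·134523519.6/310690181.9 = 21.649... → 22.

22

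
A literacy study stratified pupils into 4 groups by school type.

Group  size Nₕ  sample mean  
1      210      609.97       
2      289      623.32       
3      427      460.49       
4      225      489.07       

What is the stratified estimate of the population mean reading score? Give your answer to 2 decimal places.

534.23

N = 1151; weights Wₕ = Nₕ/N = (0.1825, 0.2511, 0.3710, 0.1955).
x̄_st = Σ Wₕ·x̄ₕ = 0.1825·609.97 + 0.2511·623.32 + 0.3710·460.49 + 0.1955·489.07 ≈ 534.2338...
→ 534.23.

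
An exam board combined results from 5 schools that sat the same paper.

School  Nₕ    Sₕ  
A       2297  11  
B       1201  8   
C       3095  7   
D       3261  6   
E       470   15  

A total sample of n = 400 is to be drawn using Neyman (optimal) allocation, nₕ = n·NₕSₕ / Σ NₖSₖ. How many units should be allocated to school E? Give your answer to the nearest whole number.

Σ NₕSₕ = 2297·11 + 1201·8 + 3095·7 + 3261·6 + 470·15 = 83156.
Share for E: 7050/83156 = 0.08478.
n_E = 400 × 0.08478 = 33.912... → 34.

34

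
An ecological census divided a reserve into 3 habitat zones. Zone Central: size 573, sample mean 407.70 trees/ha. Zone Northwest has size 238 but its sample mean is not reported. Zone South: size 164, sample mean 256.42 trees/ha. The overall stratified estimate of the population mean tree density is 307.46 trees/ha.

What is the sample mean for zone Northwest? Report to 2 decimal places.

N = 573 + 238 + 164 = 975.
Overall total = μ·N = 307.46·975 = 299773.5.
Subtract the known strata: 573·407.70 + 164·256.42 = 275664.98.
Remaining total for zone Northwest: 299773.5 − 275664.98 = 24108.52.
Divide by its size: 24108.52 / 238 = 101.2963... → 101.30.

101.30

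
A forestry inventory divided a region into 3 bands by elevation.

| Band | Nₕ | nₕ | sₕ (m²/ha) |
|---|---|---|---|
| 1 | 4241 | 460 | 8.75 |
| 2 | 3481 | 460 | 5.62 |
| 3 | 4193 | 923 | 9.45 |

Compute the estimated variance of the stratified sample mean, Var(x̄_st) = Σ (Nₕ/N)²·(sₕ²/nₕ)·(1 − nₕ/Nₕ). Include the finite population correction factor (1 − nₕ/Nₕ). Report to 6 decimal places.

0.033230

N = 11915; Wₕ = Nₕ/N.
band 1: (4241/11915)²·8.75²/460·(1 − 460/4241) = 0.018799449
band 2: (3481/11915)²·5.62²/460·(1 − 460/3481) = 0.005086060
band 3: (4193/11915)²·9.45²/923·(1 − 923/4193) = 0.009344293
Sum = 0.033229802 → 0.033230.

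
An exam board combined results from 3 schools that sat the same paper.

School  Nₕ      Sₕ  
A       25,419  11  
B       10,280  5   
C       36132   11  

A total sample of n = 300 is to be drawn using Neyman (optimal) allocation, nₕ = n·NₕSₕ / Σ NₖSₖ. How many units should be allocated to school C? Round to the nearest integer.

Σ NₕSₕ = 25419·11 + 10280·5 + 36132·11 = 728461.
Share for C: 397452/728461 = 0.54561.
n_C = 300 × 0.54561 = 163.682... → 164.

164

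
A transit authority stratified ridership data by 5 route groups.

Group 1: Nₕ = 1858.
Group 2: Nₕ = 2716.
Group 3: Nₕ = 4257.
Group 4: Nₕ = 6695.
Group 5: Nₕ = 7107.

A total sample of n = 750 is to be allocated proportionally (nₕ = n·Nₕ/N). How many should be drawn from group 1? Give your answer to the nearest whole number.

62

Share of group 1 = 1858/22633 = 0.08209.
Allocate 750 × 0.08209 = 61.569... → 62.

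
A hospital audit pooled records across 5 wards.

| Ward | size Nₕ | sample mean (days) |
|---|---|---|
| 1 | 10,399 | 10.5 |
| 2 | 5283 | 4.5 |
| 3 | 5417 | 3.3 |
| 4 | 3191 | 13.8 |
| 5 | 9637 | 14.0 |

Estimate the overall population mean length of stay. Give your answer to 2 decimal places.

9.72

N = 33927; weights Wₕ = Nₕ/N = (0.3065, 0.1557, 0.1597, 0.0941, 0.2841).
x̄_st = Σ Wₕ·x̄ₕ = 0.3065·10.5 + 0.1557·4.5 + 0.1597·3.3 + 0.0941·13.8 + 0.2841·14.0 ≈ 9.7207...
→ 9.72.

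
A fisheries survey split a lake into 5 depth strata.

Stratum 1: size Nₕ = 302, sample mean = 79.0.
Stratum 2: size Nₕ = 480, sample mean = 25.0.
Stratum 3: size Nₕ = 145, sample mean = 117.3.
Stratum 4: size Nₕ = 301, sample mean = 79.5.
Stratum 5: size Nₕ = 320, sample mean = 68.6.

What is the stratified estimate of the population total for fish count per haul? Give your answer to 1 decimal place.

1: 302·79.0 = 23858
2: 480·25.0 = 12000
3: 145·117.3 = 17008.5
4: 301·79.5 = 23929.5
5: 320·68.6 = 21952
τ̂ = Σ Nₕx̄ₕ = 98748.0.

98748.0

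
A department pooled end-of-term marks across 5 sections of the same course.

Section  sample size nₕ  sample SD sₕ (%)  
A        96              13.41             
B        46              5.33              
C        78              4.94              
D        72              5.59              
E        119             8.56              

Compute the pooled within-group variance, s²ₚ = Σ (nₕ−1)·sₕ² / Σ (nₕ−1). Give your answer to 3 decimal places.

Degrees of freedom: 95 + 45 + 77 + 71 + 118 = 406.
Σ(nₕ−1)sₕ² = 95·179.8281 + 45·28.4089 + 77·24.4036 + 71·31.2481 + 118·73.2736 = 31106.0471.
s²ₚ = 31106.0471 / 406 = 76.61588... → 76.616.

76.616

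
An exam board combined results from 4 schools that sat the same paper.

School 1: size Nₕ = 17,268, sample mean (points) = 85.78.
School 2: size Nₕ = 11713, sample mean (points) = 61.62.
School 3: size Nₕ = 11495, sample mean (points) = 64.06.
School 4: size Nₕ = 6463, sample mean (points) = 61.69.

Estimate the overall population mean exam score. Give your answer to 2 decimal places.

N = 17268 + 11713 + 11495 + 6463 = 46939.
The stratified mean weights each stratum mean by its population share Nₕ/N.
Σ Nₕx̄ₕ = 17268·85.78 + 11713·61.62 + 11495·64.06 + 6463·61.69 = 1481249.04 + 721755.06 + 736369.7 + 398702.47 = 3338076.27.
Divide by N: 3338076.27 / 46939 = 71.1152... → 71.12.

71.12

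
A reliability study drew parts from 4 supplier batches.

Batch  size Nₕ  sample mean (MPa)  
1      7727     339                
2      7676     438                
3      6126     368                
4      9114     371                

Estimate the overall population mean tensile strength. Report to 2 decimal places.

N = 7727 + 7676 + 6126 + 9114 = 30643.
Weight each subgroup mean by Nₕ/N and sum.
Σ Nₕx̄ₕ = 7727·339 + 7676·438 + 6126·368 + 9114·371 = 2619453 + 3362088 + 2254368 + 3381294 = 11617203.
Divide by N: 11617203 / 30643 = 379.1144... → 379.11.

379.11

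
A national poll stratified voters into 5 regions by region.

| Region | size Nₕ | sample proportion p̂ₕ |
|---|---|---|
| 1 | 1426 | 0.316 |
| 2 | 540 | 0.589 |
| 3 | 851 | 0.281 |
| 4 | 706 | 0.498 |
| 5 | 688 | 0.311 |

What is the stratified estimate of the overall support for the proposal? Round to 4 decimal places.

0.3736

Wₕ = Nₕ/N with N = 4211: 0.3386, 0.1282, 0.2021, 0.1677, 0.1634.
p̂_st = 0.3386·0.316 + 0.1282·0.589 + 0.2021·0.281 + 0.1677·0.498 + 0.1634·0.311 ≈ 0.373632... → 0.3736.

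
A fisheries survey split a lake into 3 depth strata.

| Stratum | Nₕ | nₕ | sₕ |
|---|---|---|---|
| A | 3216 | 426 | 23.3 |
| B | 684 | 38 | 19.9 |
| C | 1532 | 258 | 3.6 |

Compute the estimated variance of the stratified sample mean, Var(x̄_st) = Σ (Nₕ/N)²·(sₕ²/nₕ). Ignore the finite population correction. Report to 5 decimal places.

0.61593

N = 5432. Term for each stratum: Wₕ²sₕ²/nₕ.
Var(x̄_st) = 0.44669882 + 0.16524002 + 0.00399561 = 0.61593445 → 0.61593.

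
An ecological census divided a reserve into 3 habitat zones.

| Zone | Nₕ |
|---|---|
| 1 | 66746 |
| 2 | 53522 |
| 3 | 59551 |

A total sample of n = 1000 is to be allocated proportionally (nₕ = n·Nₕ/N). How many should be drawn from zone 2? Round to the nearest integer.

298

Share of zone 2 = 53522/179819 = 0.29764.
Allocate 1000 × 0.29764 = 297.644... → 298.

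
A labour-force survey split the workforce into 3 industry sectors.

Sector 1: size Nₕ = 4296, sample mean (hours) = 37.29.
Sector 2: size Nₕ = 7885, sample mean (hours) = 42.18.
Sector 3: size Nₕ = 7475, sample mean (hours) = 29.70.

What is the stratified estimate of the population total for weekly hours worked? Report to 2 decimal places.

714794.64

1: 4296·37.29 = 160197.84
2: 7885·42.18 = 332589.3
3: 7475·29.70 = 222007.5
τ̂ = Σ Nₕx̄ₕ = 714794.64.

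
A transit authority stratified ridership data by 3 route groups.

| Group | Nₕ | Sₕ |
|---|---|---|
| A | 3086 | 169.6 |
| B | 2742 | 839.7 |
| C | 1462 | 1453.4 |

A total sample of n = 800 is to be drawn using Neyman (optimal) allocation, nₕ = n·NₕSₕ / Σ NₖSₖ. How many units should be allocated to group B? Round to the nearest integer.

372

Σ NₕSₕ = 3086·169.6 + 2742·839.7 + 1462·1453.4 = 4950713.8.
Share for B: 2302457.4/4950713.8 = 0.46508.
n_B = 800 × 0.46508 = 372.061... → 372.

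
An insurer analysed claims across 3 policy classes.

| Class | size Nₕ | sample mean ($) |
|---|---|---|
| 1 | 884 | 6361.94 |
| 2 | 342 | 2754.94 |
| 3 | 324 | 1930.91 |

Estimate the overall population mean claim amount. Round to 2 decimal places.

4639.84

N = 1550; weights Wₕ = Nₕ/N = (0.5703, 0.2206, 0.2090).
x̄_st = Σ Wₕ·x̄ₕ = 0.5703·6361.94 + 0.2206·2754.94 + 0.2090·1930.91 ≈ 4639.8447...
→ 4639.84.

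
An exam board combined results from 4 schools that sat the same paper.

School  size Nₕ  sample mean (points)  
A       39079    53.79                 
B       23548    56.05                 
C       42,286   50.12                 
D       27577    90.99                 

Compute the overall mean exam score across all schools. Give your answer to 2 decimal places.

N = 39079 + 23548 + 42286 + 27577 = 132490.
The stratified mean weights each stratum mean by its population share Nₕ/N.
Σ Nₕx̄ₕ = 39079·53.79 + 23548·56.05 + 42286·50.12 + 27577·90.99 = 2102059.41 + 1319865.4 + 2119374.32 + 2509231.23 = 8050530.36.
Divide by N: 8050530.36 / 132490 = 60.7633... → 60.76.

60.76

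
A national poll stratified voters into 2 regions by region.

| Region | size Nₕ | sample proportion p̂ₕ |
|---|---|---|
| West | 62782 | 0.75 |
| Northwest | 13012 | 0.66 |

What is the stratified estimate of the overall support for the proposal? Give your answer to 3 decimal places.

Wₕ = Nₕ/N with N = 75794: 0.8283, 0.1717.
p̂_st = 0.8283·0.75 + 0.1717·0.66 ≈ 0.73455... → 0.735.

0.735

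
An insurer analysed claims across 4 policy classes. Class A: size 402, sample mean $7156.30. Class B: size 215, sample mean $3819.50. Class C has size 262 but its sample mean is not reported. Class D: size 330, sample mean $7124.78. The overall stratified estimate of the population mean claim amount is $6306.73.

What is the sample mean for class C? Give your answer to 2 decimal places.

Σ Nₕx̄ₕ = N·μ, so 262·x̄_C = 1209·6306.73 − (402·7156.30 + 215·3819.50 + 330·7124.78).
= 7624836.57 − 6049202.5 = 1575634.07.
x̄_C = 1575634.07 / 262 = 6013.8705... → 6013.87.

6013.87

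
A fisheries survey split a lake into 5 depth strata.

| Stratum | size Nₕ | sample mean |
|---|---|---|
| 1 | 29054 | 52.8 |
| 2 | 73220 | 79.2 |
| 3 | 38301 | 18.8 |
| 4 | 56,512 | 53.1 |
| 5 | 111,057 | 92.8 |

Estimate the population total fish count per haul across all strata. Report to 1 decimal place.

21360010.8

1: 29054·52.8 = 1534051.2
2: 73220·79.2 = 5799024
3: 38301·18.8 = 720058.8
4: 56512·53.1 = 3000787.2
5: 111057·92.8 = 10306089.6
τ̂ = Σ Nₕx̄ₕ = 21360010.8.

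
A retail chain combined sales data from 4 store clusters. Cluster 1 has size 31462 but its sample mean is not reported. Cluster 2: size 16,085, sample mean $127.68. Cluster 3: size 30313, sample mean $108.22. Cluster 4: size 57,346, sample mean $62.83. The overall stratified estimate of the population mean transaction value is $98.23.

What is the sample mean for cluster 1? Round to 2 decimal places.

138.07

N = 31462 + 16085 + 30313 + 57346 = 135206.
Overall total = μ·N = 98.23·135206 = 13281285.38.
Subtract the known strata: 16085·127.68 + 30313·108.22 + 57346·62.83 = 8937254.84.
Remaining total for cluster 1: 13281285.38 − 8937254.84 = 4344030.54.
Divide by its size: 4344030.54 / 31462 = 138.0723... → 138.07.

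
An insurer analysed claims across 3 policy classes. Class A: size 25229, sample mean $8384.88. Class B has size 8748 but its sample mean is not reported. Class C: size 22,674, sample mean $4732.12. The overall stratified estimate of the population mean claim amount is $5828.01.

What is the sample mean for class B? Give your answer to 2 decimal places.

1294.51

N = 25229 + 8748 + 22674 = 56651.
Overall total = μ·N = 5828.01·56651 = 330162594.51.
Subtract the known strata: 25229·8384.88 + 22674·4732.12 = 318838226.4.
Remaining total for class B: 330162594.51 − 318838226.4 = 11324368.11.
Divide by its size: 11324368.11 / 8748 = 1294.5094... → 1294.51.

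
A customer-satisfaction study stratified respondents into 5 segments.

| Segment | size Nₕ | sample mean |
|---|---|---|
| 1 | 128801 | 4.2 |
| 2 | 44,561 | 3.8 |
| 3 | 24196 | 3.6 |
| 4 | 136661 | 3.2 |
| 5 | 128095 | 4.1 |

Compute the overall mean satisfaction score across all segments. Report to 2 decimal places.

3.81

N = 128801 + 44561 + 24196 + 136661 + 128095 = 462314.
The stratified mean weights each stratum mean by its population share Nₕ/N.
Σ Nₕx̄ₕ = 128801·4.2 + 44561·3.8 + 24196·3.6 + 136661·3.2 + 128095·4.1 = 540964.2 + 169331.8 + 87105.6 + 437315.2 + 525189.5 = 1759906.3.
Divide by N: 1759906.3 / 462314 = 3.8067... → 3.81.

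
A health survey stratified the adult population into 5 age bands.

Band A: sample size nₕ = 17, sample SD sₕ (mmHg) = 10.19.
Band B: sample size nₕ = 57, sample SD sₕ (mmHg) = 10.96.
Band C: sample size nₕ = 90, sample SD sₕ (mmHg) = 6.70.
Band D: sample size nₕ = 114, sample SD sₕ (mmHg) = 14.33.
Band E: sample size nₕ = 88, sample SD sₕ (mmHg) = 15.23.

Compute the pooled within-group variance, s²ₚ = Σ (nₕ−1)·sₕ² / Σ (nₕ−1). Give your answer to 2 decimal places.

Degrees of freedom: 16 + 56 + 89 + 113 + 87 = 361.
Σ(nₕ−1)sₕ² = 16·103.8361 + 56·120.1216 + 89·44.89 + 113·205.3489 + 87·231.9529 = 55767.7252.
s²ₚ = 55767.7252 / 361 = 154.4812... → 154.48.

154.48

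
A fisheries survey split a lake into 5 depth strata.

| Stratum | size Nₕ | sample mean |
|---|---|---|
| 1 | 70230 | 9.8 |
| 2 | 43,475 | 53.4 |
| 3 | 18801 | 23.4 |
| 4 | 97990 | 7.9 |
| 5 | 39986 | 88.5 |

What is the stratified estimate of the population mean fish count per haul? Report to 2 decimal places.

28.70

N = 270482; weights Wₕ = Nₕ/N = (0.2596, 0.1607, 0.0695, 0.3623, 0.1478).
x̄_st = Σ Wₕ·x̄ₕ = 0.2596·9.8 + 0.1607·53.4 + 0.0695·23.4 + 0.3623·7.9 + 0.1478·88.5 ≈ 28.6993...
→ 28.70.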